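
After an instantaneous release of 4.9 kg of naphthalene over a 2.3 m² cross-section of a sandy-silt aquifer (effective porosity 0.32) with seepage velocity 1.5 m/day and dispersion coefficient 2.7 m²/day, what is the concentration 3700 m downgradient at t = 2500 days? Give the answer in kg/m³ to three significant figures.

0.0208 kg/m³

For an instantaneous plane source, C(x,t) = M/(n_e·A·√(4πDt)) · exp(−(x−vt)²/(4Dt)), with n_e·A the pore (flow) area.
Plume center vt = 1.5 × 2500 = 3750 m, so the well at 3700 m is 50 m upgradient of the peak.
√(4πDt) = 291.2 m, giving peak height M/(n_e·A·√(4πDt)) = 4.9/(0.32 × 2.3 × 291.2) = 0.02286 kg/m³.
(x−vt)²/(4Dt) = (-50)²/(4 × 2.7 × 2500) = 0.09259; exp(−0.09259) = 0.9116.
C = 0.02286 × 0.9116 = 0.0208 kg/m³.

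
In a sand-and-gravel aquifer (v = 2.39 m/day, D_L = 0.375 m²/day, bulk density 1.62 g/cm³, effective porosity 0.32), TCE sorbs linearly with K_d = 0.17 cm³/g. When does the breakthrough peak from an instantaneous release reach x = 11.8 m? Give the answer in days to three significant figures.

Retardation factor R = 1 + ρ_b·K_d/n = 1 + 1.62 × 0.17/0.32 = 1.861.
Sorption retards both mechanisms: v_R = v/R = 1.284 m/day, D_R = D/R = 0.2015 m²/day.
Peak time from v_R²t² + 2D_R t − x² = 0: t = (√(D_R² + v_R²x²) − D_R)/v_R².
√(D_R² + v_R²x²) = √(0.2015² + 1.284² × 11.8²) = 15.15; v_R² = 1.649.
t = (15.15 − 0.2015)/1.649 = 9.07 days.

9.07 days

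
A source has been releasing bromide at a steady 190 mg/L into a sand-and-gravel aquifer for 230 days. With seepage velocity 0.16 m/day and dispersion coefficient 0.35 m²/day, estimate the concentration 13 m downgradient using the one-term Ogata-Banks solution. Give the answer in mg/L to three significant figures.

For a continuous step input, C/C₀ ≈ ½·erfc((x−vt)/(2√(Dt))).
vt = 0.16 × 230 = 36.8 m and 2√(Dt) = 2√(0.35 × 230) = 17.94 m.
Argument (x−vt)/(2√(Dt)) = (13 − 36.8)/17.94 = -1.327; ½·erfc(-1.327) = 0.9697.
C = 190 × 0.9697 = 184 mg/L.

184 mg/L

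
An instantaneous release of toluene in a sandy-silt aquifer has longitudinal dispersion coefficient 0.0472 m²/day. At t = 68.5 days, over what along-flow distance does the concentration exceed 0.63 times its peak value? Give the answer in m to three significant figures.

4.89 m

The plume is Gaussian with σ = √(2Dt) = √(2 × 0.0472 × 68.5) = 2.543 m.
C/C_peak = exp(−Δx²/(2σ²)) = 0.63 ⇒ Δx = σ·√(−2 ln 0.63) = 2.543 × 0.9613 = 2.445 m.
Width = 2Δx = 4.89 m.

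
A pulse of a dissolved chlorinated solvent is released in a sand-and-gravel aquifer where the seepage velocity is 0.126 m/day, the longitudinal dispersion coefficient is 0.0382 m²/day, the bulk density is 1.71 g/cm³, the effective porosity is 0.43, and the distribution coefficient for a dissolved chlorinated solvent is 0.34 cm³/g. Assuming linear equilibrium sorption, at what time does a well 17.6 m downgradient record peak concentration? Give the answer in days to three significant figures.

323 days

Retardation factor R = 1 + ρ_b·K_d/n = 1 + 1.71 × 0.34/0.43 = 2.352.
Sorption retards both mechanisms: v_R = v/R = 0.05357 m/day, D_R = D/R = 0.01624 m²/day.
Peak time from v_R²t² + 2D_R t − x² = 0: t = (√(D_R² + v_R²x²) − D_R)/v_R².
√(D_R² + v_R²x²) = √(0.01624² + 0.05357² × 17.6²) = 0.9430; v_R² = 0.002870.
t = (0.9430 − 0.01624)/0.002870 = 323 days.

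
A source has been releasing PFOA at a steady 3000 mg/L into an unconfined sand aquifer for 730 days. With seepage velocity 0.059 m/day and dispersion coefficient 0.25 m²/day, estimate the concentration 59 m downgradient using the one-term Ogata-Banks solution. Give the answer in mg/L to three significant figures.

607 mg/L

For a continuous step input, C/C₀ ≈ ½·erfc((x−vt)/(2√(Dt))).
vt = 0.059 × 730 = 43.07 m and 2√(Dt) = 2√(0.25 × 730) = 27.02 m.
Argument (x−vt)/(2√(Dt)) = (59 − 43.07)/27.02 = 0.5896; ½·erfc(0.5896) = 0.2022.
C = 3000 × 0.2022 = 607 mg/L.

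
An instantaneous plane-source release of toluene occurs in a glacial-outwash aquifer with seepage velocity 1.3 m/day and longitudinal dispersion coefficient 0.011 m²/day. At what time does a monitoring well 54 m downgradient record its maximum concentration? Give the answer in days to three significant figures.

41.5 days

For the 1D instantaneous-source solution, setting ∂C/∂t = 0 at fixed x gives v²t² + 2Dt − x² = 0, so t = (√(D² + v²x²) − D)/v².
√(D² + v²x²) = √(0.011² + 1.3² × 54²) = 70.20; v² = 1.69.
t = (70.20 − 0.011)/1.69 = 41.5 days (vs. the pure-advection estimate x/v = 41.5 d).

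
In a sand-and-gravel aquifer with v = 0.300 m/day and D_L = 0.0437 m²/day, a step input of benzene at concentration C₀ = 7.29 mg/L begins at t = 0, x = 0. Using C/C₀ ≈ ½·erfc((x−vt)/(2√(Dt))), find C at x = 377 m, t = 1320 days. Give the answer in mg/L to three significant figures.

7.01 mg/L

For a continuous step input, C/C₀ ≈ ½·erfc((x−vt)/(2√(Dt))).
vt = 0.300 × 1320 = 396 m and 2√(Dt) = 2√(0.0437 × 1320) = 15.19 m.
Argument (x−vt)/(2√(Dt)) = (377 − 396)/15.19 = -1.251; ½·erfc(-1.251) = 0.9616.
C = 7.29 × 0.9616 = 7.01 mg/L.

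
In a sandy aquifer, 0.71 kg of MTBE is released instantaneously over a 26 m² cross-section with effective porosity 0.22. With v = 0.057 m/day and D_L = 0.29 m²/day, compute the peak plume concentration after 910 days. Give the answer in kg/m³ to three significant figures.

The peak of an instantaneous 1D plume sits at x = vt; there the Gaussian factor is 1 and C_max = M/(n_e·A·√(4πDt)), where n_e·A is the pore area the mass is dissolved in.
√(4πDt) = √(4π × 0.29 × 910) = 57.59 m, so C_max = 0.71/(0.22 × 26 × 57.59) = 0.00216 kg/m³.

0.00216 kg/m³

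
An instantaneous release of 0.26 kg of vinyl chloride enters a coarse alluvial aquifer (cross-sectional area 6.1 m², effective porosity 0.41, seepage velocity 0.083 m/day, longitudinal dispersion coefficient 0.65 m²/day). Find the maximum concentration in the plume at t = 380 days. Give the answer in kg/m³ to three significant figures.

The peak of an instantaneous 1D plume sits at x = vt; there the Gaussian factor is 1 and C_max = M/(n_e·A·√(4πDt)), where n_e·A is the pore area the mass is dissolved in.
√(4πDt) = √(4π × 0.65 × 380) = 55.71 m, so C_max = 0.26/(0.41 × 6.1 × 55.71) = 0.00187 kg/m³.

0.00187 kg/m³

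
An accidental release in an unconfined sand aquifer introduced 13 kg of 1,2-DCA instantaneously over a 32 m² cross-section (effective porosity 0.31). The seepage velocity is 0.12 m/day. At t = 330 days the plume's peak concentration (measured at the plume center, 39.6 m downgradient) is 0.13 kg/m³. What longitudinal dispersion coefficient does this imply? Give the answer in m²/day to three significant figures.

0.0245 m²/day

At the plume center C_max = M/(n_e·A·√(4πDt)), so D = M²/(4πt·(n_e·A·C_max)²).
n_e·A·C_max = 0.31 × 32 × 0.13 = 1.290 kg/m.
D = 13²/(4π × 330 × 1.290²) = 0.0245 m²/day.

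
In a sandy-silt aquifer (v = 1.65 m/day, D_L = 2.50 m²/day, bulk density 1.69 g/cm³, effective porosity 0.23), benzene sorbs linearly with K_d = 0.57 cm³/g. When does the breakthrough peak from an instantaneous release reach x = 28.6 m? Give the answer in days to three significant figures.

85.3 days

Retardation factor R = 1 + ρ_b·K_d/n = 1 + 1.69 × 0.57/0.23 = 5.188.
Sorption retards both mechanisms: v_R = v/R = 0.3180 m/day, D_R = D/R = 0.4819 m²/day.
Peak time from v_R²t² + 2D_R t − x² = 0: t = (√(D_R² + v_R²x²) − D_R)/v_R².
√(D_R² + v_R²x²) = √(0.4819² + 0.3180² × 28.6²) = 9.108; v_R² = 0.1011.
t = (9.108 − 0.4819)/0.1011 = 85.3 days.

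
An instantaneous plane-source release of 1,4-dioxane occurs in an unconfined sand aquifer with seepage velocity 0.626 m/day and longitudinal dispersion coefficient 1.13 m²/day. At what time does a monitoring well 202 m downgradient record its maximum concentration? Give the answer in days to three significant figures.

For the 1D instantaneous-source solution, setting ∂C/∂t = 0 at fixed x gives v²t² + 2Dt − x² = 0, so t = (√(D² + v²x²) − D)/v².
√(D² + v²x²) = √(1.13² + 0.626² × 202²) = 126.5; v² = 0.391876.
t = (126.5 − 1.13)/0.391876 = 320 days (vs. the pure-advection estimate x/v = 323 d).

320 days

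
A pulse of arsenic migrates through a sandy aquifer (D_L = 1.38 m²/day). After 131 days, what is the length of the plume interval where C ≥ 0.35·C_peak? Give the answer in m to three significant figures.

55.1 m

The plume is Gaussian with σ = √(2Dt) = √(2 × 1.38 × 131) = 19.01 m.
C/C_peak = exp(−Δx²/(2σ²)) = 0.35 ⇒ Δx = σ·√(−2 ln 0.35) = 19.01 × 1.449 = 27.55 m.
Width = 2Δx = 55.1 m.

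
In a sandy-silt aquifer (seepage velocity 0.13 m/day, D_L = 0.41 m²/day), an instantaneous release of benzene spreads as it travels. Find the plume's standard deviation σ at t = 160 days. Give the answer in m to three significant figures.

Dispersive spreading gives a Gaussian with σ² = 2Dt; advection only shifts the center.
σ = √(2 × 0.41 × 160) = 11.5 m.

11.5 m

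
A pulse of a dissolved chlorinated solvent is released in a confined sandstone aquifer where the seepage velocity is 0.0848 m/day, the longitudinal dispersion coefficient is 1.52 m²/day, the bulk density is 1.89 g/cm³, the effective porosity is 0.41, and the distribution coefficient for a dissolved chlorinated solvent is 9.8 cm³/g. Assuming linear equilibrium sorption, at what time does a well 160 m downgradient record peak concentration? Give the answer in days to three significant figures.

Retardation factor R = 1 + ρ_b·K_d/n = 1 + 1.89 × 9.8/0.41 = 46.18.
Sorption retards both mechanisms: v_R = v/R = 0.001836 m/day, D_R = D/R = 0.03291 m²/day.
Peak time from v_R²t² + 2D_R t − x² = 0: t = (√(D_R² + v_R²x²) − D_R)/v_R².
√(D_R² + v_R²x²) = √(0.03291² + 0.001836² × 160²) = 0.2956; v_R² = 3.371e-06.
t = (0.2956 − 0.03291)/3.371e-06 = 77900 days.

77900 days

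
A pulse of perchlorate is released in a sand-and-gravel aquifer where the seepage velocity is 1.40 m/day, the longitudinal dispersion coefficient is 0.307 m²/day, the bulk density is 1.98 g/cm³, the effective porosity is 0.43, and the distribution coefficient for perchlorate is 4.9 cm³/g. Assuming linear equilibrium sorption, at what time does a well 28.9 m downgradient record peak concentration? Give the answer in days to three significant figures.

Retardation factor R = 1 + ρ_b·K_d/n = 1 + 1.98 × 4.9/0.43 = 23.56.
Sorption retards both mechanisms: v_R = v/R = 0.05942 m/day, D_R = D/R = 0.01303 m²/day.
Peak time from v_R²t² + 2D_R t − x² = 0: t = (√(D_R² + v_R²x²) − D_R)/v_R².
√(D_R² + v_R²x²) = √(0.01303² + 0.05942² × 28.9²) = 1.717; v_R² = 0.003531.
t = (1.717 − 0.01303)/0.003531 = 483 days.

483 days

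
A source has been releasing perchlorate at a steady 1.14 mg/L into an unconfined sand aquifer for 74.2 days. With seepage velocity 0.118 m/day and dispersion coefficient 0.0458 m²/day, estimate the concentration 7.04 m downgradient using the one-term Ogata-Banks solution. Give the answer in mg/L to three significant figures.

For a continuous step input, C/C₀ ≈ ½·erfc((x−vt)/(2√(Dt))).
vt = 0.118 × 74.2 = 8.7556 m and 2√(Dt) = 2√(0.0458 × 74.2) = 3.687 m.
Argument (x−vt)/(2√(Dt)) = (7.04 − 8.7556)/3.687 = -0.4653; ½·erfc(-0.4653) = 0.7447.
C = 1.14 × 0.7447 = 0.849 mg/L.

0.849 mg/L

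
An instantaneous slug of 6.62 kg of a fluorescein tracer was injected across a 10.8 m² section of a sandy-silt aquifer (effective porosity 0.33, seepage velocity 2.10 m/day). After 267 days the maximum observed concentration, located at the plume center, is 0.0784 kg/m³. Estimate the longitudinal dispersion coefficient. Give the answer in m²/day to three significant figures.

0.167 m²/day

At the plume center C_max = M/(n_e·A·√(4πDt)), so D = M²/(4πt·(n_e·A·C_max)²).
n_e·A·C_max = 0.33 × 10.8 × 0.0784 = 0.2794 kg/m.
D = 6.62²/(4π × 267 × 0.2794²) = 0.167 m²/day.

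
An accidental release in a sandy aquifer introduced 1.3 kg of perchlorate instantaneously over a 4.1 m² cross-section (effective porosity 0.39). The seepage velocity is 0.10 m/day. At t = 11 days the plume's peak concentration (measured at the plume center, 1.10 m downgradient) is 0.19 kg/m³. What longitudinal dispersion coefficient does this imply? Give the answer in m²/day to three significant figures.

At the plume center C_max = M/(n_e·A·√(4πDt)), so D = M²/(4πt·(n_e·A·C_max)²).
n_e·A·C_max = 0.39 × 4.1 × 0.19 = 0.3038 kg/m.
D = 1.3²/(4π × 11 × 0.3038²) = 0.132 m²/day.

0.132 m²/day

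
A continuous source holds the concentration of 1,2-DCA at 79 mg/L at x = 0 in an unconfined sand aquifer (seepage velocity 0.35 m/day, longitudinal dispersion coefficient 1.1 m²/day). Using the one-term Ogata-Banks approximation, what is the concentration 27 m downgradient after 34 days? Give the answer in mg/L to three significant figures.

For a continuous step input, C/C₀ ≈ ½·erfc((x−vt)/(2√(Dt))).
vt = 0.35 × 34 = 11.9 m and 2√(Dt) = 2√(1.1 × 34) = 12.23 m.
Argument (x−vt)/(2√(Dt)) = (27 − 11.9)/12.23 = 1.235; ½·erfc(1.235) = 0.04036.
C = 79 × 0.04036 = 3.19 mg/L.

3.19 mg/L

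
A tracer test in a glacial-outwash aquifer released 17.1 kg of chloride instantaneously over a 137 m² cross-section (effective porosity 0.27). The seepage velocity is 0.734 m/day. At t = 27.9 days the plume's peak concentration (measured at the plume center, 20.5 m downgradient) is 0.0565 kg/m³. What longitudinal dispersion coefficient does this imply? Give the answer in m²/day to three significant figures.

At the plume center C_max = M/(n_e·A·√(4πDt)), so D = M²/(4πt·(n_e·A·C_max)²).
n_e·A·C_max = 0.27 × 137 × 0.0565 = 2.090 kg/m.
D = 17.1²/(4π × 27.9 × 2.090²) = 0.191 m²/day.

0.191 m²/day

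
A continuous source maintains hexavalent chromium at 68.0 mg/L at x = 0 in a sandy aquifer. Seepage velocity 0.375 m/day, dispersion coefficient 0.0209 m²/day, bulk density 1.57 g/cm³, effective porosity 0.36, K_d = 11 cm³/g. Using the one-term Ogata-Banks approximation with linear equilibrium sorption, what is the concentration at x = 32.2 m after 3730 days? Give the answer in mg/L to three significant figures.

1.41 mg/L

Retardation factor R = 1 + ρ_b·K_d/n = 1 + 1.57 × 11/0.36 = 48.97.
Sorption retards both mechanisms: v_R = v/R = 0.007658 m/day, D_R = D/R = 0.0004268 m²/day.
v_R·t = 0.007658 × 3730 = 28.56434 m; 2√(D_R t) = 2.523 m; argument = (32.2 − 28.56434)/2.523 = 1.441.
C = C₀ × ½·erfc(1.441) = 68.0 × 0.02078 = 1.41 mg/L.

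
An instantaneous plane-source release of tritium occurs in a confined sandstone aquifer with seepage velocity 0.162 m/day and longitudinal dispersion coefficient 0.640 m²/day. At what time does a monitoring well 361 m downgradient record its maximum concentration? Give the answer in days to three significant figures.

2200 days

For the 1D instantaneous-source solution, setting ∂C/∂t = 0 at fixed x gives v²t² + 2Dt − x² = 0, so t = (√(D² + v²x²) − D)/v².
√(D² + v²x²) = √(0.640² + 0.162² × 361²) = 58.49; v² = 0.026244.
t = (58.49 − 0.640)/0.026244 = 2200 days (vs. the pure-advection estimate x/v = 2230 d).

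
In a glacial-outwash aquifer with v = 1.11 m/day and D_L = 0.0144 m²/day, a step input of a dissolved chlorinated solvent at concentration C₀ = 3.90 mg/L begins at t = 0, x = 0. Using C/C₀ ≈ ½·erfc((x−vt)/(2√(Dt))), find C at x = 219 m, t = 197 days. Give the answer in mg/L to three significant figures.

For a continuous step input, C/C₀ ≈ ½·erfc((x−vt)/(2√(Dt))).
vt = 1.11 × 197 = 218.67 m and 2√(Dt) = 2√(0.0144 × 197) = 3.369 m.
Argument (x−vt)/(2√(Dt)) = (219 − 218.67)/3.369 = 0.09795; ½·erfc(0.09795) = 0.4449.
C = 3.90 × 0.4449 = 1.74 mg/L.

1.74 mg/L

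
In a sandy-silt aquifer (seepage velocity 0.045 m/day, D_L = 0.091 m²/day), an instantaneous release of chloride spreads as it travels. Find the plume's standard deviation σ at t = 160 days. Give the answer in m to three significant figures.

Dispersive spreading gives a Gaussian with σ² = 2Dt; advection only shifts the center.
σ = √(2 × 0.091 × 160) = 5.40 m.

5.40 m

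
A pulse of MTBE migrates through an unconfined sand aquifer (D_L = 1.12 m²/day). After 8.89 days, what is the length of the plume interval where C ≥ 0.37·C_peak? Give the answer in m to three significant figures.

The plume is Gaussian with σ = √(2Dt) = √(2 × 1.12 × 8.89) = 4.462 m.
C/C_peak = exp(−Δx²/(2σ²)) = 0.37 ⇒ Δx = σ·√(−2 ln 0.37) = 4.462 × 1.410 = 6.291 m.
Width = 2Δx = 12.6 m.

12.6 m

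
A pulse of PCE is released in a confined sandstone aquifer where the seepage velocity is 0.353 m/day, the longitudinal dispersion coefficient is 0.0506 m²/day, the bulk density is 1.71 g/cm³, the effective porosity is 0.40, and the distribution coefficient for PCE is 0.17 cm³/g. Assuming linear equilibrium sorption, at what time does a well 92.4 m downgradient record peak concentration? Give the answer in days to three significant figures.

Retardation factor R = 1 + ρ_b·K_d/n = 1 + 1.71 × 0.17/0.40 = 1.727.
Sorption retards both mechanisms: v_R = v/R = 0.2044 m/day, D_R = D/R = 0.02930 m²/day.
Peak time from v_R²t² + 2D_R t − x² = 0: t = (√(D_R² + v_R²x²) − D_R)/v_R².
√(D_R² + v_R²x²) = √(0.02930² + 0.2044² × 92.4²) = 18.89; v_R² = 0.04178.
t = (18.89 − 0.02930)/0.04178 = 451 days.

451 days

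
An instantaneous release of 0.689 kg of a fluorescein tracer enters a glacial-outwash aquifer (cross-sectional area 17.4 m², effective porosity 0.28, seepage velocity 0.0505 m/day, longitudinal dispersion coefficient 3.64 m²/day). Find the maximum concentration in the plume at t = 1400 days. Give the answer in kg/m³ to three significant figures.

0.000559 kg/m³

The peak of an instantaneous 1D plume sits at x = vt; there the Gaussian factor is 1 and C_max = M/(n_e·A·√(4πDt)), where n_e·A is the pore area the mass is dissolved in.
√(4πDt) = √(4π × 3.64 × 1400) = 253.1 m, so C_max = 0.689/(0.28 × 17.4 × 253.1) = 0.000559 kg/m³.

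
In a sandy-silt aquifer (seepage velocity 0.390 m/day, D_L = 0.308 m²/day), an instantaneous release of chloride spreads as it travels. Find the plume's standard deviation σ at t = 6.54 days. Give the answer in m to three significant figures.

2.01 m

Dispersive spreading gives a Gaussian with σ² = 2Dt; advection only shifts the center.
σ = √(2 × 0.308 × 6.54) = 2.01 m.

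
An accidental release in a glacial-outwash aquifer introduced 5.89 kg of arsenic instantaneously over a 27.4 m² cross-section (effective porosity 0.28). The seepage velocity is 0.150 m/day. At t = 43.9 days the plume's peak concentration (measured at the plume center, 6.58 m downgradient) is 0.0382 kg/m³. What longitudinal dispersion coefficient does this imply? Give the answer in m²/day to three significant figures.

0.732 m²/day

At the plume center C_max = M/(n_e·A·√(4πDt)), so D = M²/(4πt·(n_e·A·C_max)²).
n_e·A·C_max = 0.28 × 27.4 × 0.0382 = 0.2931 kg/m.
D = 5.89²/(4π × 43.9 × 0.2931²) = 0.732 m²/day.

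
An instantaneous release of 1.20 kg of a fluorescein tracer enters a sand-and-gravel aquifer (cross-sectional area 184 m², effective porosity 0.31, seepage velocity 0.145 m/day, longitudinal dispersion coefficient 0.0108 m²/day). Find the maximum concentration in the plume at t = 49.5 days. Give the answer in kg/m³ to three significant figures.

0.00812 kg/m³

The peak of an instantaneous 1D plume sits at x = vt; there the Gaussian factor is 1 and C_max = M/(n_e·A·√(4πDt)), where n_e·A is the pore area the mass is dissolved in.
√(4πDt) = √(4π × 0.0108 × 49.5) = 2.592 m, so C_max = 1.20/(0.31 × 184 × 2.592) = 0.00812 kg/m³.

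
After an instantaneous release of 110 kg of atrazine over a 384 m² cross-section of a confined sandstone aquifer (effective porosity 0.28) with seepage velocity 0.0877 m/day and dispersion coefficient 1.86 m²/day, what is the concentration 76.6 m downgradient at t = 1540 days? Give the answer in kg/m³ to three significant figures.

For an instantaneous plane source, C(x,t) = M/(n_e·A·√(4πDt)) · exp(−(x−vt)²/(4Dt)), with n_e·A the pore (flow) area.
Plume center vt = 0.0877 × 1540 = 135.058 m, so the well at 76.6 m is 58.458 m upgradient of the peak.
√(4πDt) = 189.7 m, giving peak height M/(n_e·A·√(4πDt)) = 110/(0.28 × 384 × 189.7) = 0.005393 kg/m³.
(x−vt)²/(4Dt) = (-58.458)²/(4 × 1.86 × 1540) = 0.2983; exp(−0.2983) = 0.7421.
C = 0.005393 × 0.7421 = 0.00400 kg/m³.

0.00400 kg/m³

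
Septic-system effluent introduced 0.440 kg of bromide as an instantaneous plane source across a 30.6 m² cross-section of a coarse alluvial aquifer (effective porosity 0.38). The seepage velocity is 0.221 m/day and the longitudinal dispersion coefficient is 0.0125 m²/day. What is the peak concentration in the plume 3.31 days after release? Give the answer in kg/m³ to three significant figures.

0.0525 kg/m³

The peak of an instantaneous 1D plume sits at x = vt; there the Gaussian factor is 1 and C_max = M/(n_e·A·√(4πDt)), where n_e·A is the pore area the mass is dissolved in.
√(4πDt) = √(4π × 0.0125 × 3.31) = 0.7211 m, so C_max = 0.440/(0.38 × 30.6 × 0.7211) = 0.0525 kg/m³.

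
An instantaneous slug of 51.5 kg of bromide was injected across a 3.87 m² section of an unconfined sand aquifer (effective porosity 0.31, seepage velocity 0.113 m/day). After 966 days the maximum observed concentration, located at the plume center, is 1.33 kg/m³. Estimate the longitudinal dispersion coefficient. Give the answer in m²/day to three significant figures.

At the plume center C_max = M/(n_e·A·√(4πDt)), so D = M²/(4πt·(n_e·A·C_max)²).
n_e·A·C_max = 0.31 × 3.87 × 1.33 = 1.596 kg/m.
D = 51.5²/(4π × 966 × 1.596²) = 0.0858 m²/day.

0.0858 m²/day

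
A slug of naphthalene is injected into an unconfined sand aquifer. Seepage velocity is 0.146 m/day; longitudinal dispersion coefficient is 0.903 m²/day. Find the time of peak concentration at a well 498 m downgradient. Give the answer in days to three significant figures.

3370 days

For the 1D instantaneous-source solution, setting ∂C/∂t = 0 at fixed x gives v²t² + 2Dt − x² = 0, so t = (√(D² + v²x²) − D)/v².
√(D² + v²x²) = √(0.903² + 0.146² × 498²) = 72.71; v² = 0.021316.
t = (72.71 − 0.903)/0.021316 = 3370 days (vs. the pure-advection estimate x/v = 3410 d).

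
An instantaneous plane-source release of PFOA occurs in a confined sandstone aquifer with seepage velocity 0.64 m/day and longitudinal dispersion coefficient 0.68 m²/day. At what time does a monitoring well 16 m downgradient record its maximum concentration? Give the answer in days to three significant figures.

For the 1D instantaneous-source solution, setting ∂C/∂t = 0 at fixed x gives v²t² + 2Dt − x² = 0, so t = (√(D² + v²x²) − D)/v².
√(D² + v²x²) = √(0.68² + 0.64² × 16²) = 10.26; v² = 0.4096.
t = (10.26 − 0.68)/0.4096 = 23.4 days (vs. the pure-advection estimate x/v = 25.0 d).

23.4 days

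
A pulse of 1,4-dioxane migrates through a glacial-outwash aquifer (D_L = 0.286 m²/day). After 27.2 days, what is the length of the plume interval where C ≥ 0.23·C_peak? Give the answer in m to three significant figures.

13.5 m

The plume is Gaussian with σ = √(2Dt) = √(2 × 0.286 × 27.2) = 3.944 m.
C/C_peak = exp(−Δx²/(2σ²)) = 0.23 ⇒ Δx = σ·√(−2 ln 0.23) = 3.944 × 1.714 = 6.760 m.
Width = 2Δx = 13.5 m.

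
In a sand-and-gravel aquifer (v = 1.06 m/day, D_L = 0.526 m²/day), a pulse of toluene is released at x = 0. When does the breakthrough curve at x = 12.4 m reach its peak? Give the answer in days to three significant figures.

For the 1D instantaneous-source solution, setting ∂C/∂t = 0 at fixed x gives v²t² + 2Dt − x² = 0, so t = (√(D² + v²x²) − D)/v².
√(D² + v²x²) = √(0.526² + 1.06² × 12.4²) = 13.15; v² = 1.1236.
t = (13.15 − 0.526)/1.1236 = 11.2 days (vs. the pure-advection estimate x/v = 11.7 d).

11.2 days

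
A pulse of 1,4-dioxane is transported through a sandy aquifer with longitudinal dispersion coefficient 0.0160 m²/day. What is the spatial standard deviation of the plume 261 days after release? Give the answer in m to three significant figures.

2.89 m

Dispersive spreading gives a Gaussian with σ² = 2Dt; advection only shifts the center.
σ = √(2 × 0.0160 × 261) = 2.89 m.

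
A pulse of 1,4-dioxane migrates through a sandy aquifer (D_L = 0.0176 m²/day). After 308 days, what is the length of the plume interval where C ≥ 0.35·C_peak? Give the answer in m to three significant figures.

9.54 m

The plume is Gaussian with σ = √(2Dt) = √(2 × 0.0176 × 308) = 3.293 m.
C/C_peak = exp(−Δx²/(2σ²)) = 0.35 ⇒ Δx = σ·√(−2 ln 0.35) = 3.293 × 1.449 = 4.772 m.
Width = 2Δx = 9.54 m.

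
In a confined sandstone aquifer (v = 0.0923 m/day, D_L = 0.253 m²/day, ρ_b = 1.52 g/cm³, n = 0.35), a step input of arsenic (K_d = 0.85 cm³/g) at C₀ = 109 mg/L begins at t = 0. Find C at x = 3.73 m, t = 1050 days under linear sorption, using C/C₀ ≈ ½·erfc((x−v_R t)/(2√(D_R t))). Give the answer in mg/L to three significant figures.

Retardation factor R = 1 + ρ_b·K_d/n = 1 + 1.52 × 0.85/0.35 = 4.691.
Sorption retards both mechanisms: v_R = v/R = 0.01968 m/day, D_R = D/R = 0.05393 m²/day.
v_R·t = 0.01968 × 1050 = 20.664 m; 2√(D_R t) = 15.05 m; argument = (3.73 − 20.664)/15.05 = -1.125.
C = C₀ × ½·erfc(-1.125) = 109 × 0.9442 = 103 mg/L.

103 mg/L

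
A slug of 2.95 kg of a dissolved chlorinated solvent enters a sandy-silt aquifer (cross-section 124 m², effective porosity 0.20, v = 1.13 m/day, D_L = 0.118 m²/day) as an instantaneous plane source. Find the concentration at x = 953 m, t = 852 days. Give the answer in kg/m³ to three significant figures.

For an instantaneous plane source, C(x,t) = M/(n_e·A·√(4πDt)) · exp(−(x−vt)²/(4Dt)), with n_e·A the pore (flow) area.
Plume center vt = 1.13 × 852 = 962.76 m, so the well at 953 m is 9.76 m upgradient of the peak.
√(4πDt) = 35.54 m, giving peak height M/(n_e·A·√(4πDt)) = 2.95/(0.20 × 124 × 35.54) = 0.003347 kg/m³.
(x−vt)²/(4Dt) = (-9.76)²/(4 × 0.118 × 852) = 0.2369; exp(−0.2369) = 0.7891.
C = 0.003347 × 0.7891 = 0.00264 kg/m³.

0.00264 kg/m³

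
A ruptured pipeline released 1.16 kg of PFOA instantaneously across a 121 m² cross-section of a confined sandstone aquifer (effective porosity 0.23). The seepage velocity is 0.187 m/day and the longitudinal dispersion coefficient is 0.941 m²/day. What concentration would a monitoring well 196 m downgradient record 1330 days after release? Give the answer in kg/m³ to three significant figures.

For an instantaneous plane source, C(x,t) = M/(n_e·A·√(4πDt)) · exp(−(x−vt)²/(4Dt)), with n_e·A the pore (flow) area.
Plume center vt = 0.187 × 1330 = 248.71 m, so the well at 196 m is 52.71 m upgradient of the peak.
√(4πDt) = 125.4 m, giving peak height M/(n_e·A·√(4πDt)) = 1.16/(0.23 × 121 × 125.4) = 0.0003324 kg/m³.
(x−vt)²/(4Dt) = (-52.71)²/(4 × 0.941 × 1330) = 0.5550; exp(−0.5550) = 0.5741.
C = 0.0003324 × 0.5741 = 0.000191 kg/m³.

0.000191 kg/m³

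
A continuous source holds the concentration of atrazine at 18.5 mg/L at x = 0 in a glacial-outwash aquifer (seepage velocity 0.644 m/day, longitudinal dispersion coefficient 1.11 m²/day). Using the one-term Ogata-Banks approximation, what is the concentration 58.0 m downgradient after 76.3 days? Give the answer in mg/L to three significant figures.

For a continuous step input, C/C₀ ≈ ½·erfc((x−vt)/(2√(Dt))).
vt = 0.644 × 76.3 = 49.1372 m and 2√(Dt) = 2√(1.11 × 76.3) = 18.41 m.
Argument (x−vt)/(2√(Dt)) = (58.0 − 49.1372)/18.41 = 0.4814; ½·erfc(0.4814) = 0.2480.
C = 18.5 × 0.2480 = 4.59 mg/L.

4.59 mg/L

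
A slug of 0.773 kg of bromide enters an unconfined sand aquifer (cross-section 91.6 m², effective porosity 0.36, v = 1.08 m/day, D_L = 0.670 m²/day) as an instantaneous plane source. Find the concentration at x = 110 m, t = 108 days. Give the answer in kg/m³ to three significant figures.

0.000668 kg/m³

For an instantaneous plane source, C(x,t) = M/(n_e·A·√(4πDt)) · exp(−(x−vt)²/(4Dt)), with n_e·A the pore (flow) area.
Plume center vt = 1.08 × 108 = 116.64 m, so the well at 110 m is 6.64 m upgradient of the peak.
√(4πDt) = 30.15 m, giving peak height M/(n_e·A·√(4πDt)) = 0.773/(0.36 × 91.6 × 30.15) = 0.0007775 kg/m³.
(x−vt)²/(4Dt) = (-6.64)²/(4 × 0.670 × 108) = 0.1523; exp(−0.1523) = 0.8587.
C = 0.0007775 × 0.8587 = 0.000668 kg/m³.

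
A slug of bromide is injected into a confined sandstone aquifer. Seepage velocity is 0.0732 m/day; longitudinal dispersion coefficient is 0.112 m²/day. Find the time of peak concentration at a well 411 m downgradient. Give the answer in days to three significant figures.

5590 days

For the 1D instantaneous-source solution, setting ∂C/∂t = 0 at fixed x gives v²t² + 2Dt − x² = 0, so t = (√(D² + v²x²) − D)/v².
√(D² + v²x²) = √(0.112² + 0.0732² × 411²) = 30.09; v² = 0.00535824.
t = (30.09 − 0.112)/0.00535824 = 5590 days (vs. the pure-advection estimate x/v = 5610 d).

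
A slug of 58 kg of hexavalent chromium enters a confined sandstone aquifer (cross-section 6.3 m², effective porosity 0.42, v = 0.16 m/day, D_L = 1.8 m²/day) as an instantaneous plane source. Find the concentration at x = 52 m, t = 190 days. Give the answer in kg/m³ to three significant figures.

0.238 kg/m³

For an instantaneous plane source, C(x,t) = M/(n_e·A·√(4πDt)) · exp(−(x−vt)²/(4Dt)), with n_e·A the pore (flow) area.
Plume center vt = 0.16 × 190 = 30.4 m, so the well at 52 m is 21.6 m downgradient of the peak.
√(4πDt) = 65.56 m, giving peak height M/(n_e·A·√(4πDt)) = 58/(0.42 × 6.3 × 65.56) = 0.3343 kg/m³.
(x−vt)²/(4Dt) = (21.6)²/(4 × 1.8 × 190) = 0.3411; exp(−0.3411) = 0.7110.
C = 0.3343 × 0.7110 = 0.238 kg/m³.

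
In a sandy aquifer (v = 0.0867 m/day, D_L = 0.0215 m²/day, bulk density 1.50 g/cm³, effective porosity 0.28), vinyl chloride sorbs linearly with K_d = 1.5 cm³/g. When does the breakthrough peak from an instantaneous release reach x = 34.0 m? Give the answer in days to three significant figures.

Retardation factor R = 1 + ρ_b·K_d/n = 1 + 1.50 × 1.5/0.28 = 9.036.
Sorption retards both mechanisms: v_R = v/R = 0.009595 m/day, D_R = D/R = 0.002379 m²/day.
Peak time from v_R²t² + 2D_R t − x² = 0: t = (√(D_R² + v_R²x²) − D_R)/v_R².
√(D_R² + v_R²x²) = √(0.002379² + 0.009595² × 34.0²) = 0.3262; v_R² = 9.206e-05.
t = (0.3262 − 0.002379)/9.206e-05 = 3520 days.

3520 days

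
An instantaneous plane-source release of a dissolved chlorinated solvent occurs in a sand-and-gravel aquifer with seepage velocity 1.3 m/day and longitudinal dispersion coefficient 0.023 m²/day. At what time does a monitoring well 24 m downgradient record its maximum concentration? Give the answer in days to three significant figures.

For the 1D instantaneous-source solution, setting ∂C/∂t = 0 at fixed x gives v²t² + 2Dt − x² = 0, so t = (√(D² + v²x²) − D)/v².
√(D² + v²x²) = √(0.023² + 1.3² × 24²) = 31.20; v² = 1.69.
t = (31.20 − 0.023)/1.69 = 18.4 days (vs. the pure-advection estimate x/v = 18.5 d).

18.4 days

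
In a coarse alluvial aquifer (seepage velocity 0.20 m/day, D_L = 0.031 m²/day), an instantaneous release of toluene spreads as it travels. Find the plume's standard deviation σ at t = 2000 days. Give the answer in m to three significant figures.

Dispersive spreading gives a Gaussian with σ² = 2Dt; advection only shifts the center.
σ = √(2 × 0.031 × 2000) = 11.1 m.

11.1 m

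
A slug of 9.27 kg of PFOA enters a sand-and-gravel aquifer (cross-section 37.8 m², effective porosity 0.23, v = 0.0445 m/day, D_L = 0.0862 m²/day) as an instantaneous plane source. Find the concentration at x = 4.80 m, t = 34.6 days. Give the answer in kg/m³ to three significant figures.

0.0715 kg/m³

For an instantaneous plane source, C(x,t) = M/(n_e·A·√(4πDt)) · exp(−(x−vt)²/(4Dt)), with n_e·A the pore (flow) area.
Plume center vt = 0.0445 × 34.6 = 1.5397 m, so the well at 4.80 m is 3.2603 m downgradient of the peak.
√(4πDt) = 6.122 m, giving peak height M/(n_e·A·√(4πDt)) = 9.27/(0.23 × 37.8 × 6.122) = 0.1742 kg/m³.
(x−vt)²/(4Dt) = (3.2603)²/(4 × 0.0862 × 34.6) = 0.8910; exp(−0.8910) = 0.4102.
C = 0.1742 × 0.4102 = 0.0715 kg/m³.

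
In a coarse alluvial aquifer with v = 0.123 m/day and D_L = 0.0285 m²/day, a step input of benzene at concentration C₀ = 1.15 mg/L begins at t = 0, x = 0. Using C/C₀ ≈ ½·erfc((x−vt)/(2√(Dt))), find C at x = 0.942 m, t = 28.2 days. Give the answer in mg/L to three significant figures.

For a continuous step input, C/C₀ ≈ ½·erfc((x−vt)/(2√(Dt))).
vt = 0.123 × 28.2 = 3.4686 m and 2√(Dt) = 2√(0.0285 × 28.2) = 1.793 m.
Argument (x−vt)/(2√(Dt)) = (0.942 − 3.4686)/1.793 = -1.409; ½·erfc(-1.409) = 0.9768.
C = 1.15 × 0.9768 = 1.12 mg/L.

1.12 mg/L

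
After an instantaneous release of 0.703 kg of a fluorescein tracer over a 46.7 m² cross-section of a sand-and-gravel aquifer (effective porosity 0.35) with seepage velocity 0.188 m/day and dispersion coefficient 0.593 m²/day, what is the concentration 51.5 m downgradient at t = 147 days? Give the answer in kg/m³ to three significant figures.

For an instantaneous plane source, C(x,t) = M/(n_e·A·√(4πDt)) · exp(−(x−vt)²/(4Dt)), with n_e·A the pore (flow) area.
Plume center vt = 0.188 × 147 = 27.636 m, so the well at 51.5 m is 23.864 m downgradient of the peak.
√(4πDt) = 33.10 m, giving peak height M/(n_e·A·√(4πDt)) = 0.703/(0.35 × 46.7 × 33.10) = 0.001299 kg/m³.
(x−vt)²/(4Dt) = (23.864)²/(4 × 0.593 × 147) = 1.633; exp(−1.633) = 0.1953.
C = 0.001299 × 0.1953 = 0.000254 kg/m³.

0.000254 kg/m³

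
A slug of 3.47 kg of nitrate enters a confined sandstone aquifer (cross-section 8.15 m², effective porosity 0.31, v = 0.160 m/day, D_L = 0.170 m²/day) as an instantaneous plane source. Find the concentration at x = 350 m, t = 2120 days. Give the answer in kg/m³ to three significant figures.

For an instantaneous plane source, C(x,t) = M/(n_e·A·√(4πDt)) · exp(−(x−vt)²/(4Dt)), with n_e·A the pore (flow) area.
Plume center vt = 0.160 × 2120 = 339.2 m, so the well at 350 m is 10.8 m downgradient of the peak.
√(4πDt) = 67.30 m, giving peak height M/(n_e·A·√(4πDt)) = 3.47/(0.31 × 8.15 × 67.30) = 0.02041 kg/m³.
(x−vt)²/(4Dt) = (10.8)²/(4 × 0.170 × 2120) = 0.08091; exp(−0.08091) = 0.9223.
C = 0.02041 × 0.9223 = 0.0188 kg/m³.

0.0188 kg/m³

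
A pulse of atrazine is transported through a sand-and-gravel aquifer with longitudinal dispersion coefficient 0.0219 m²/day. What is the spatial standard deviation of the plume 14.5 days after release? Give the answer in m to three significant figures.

0.797 m

Dispersive spreading gives a Gaussian with σ² = 2Dt; advection only shifts the center.
σ = √(2 × 0.0219 × 14.5) = 0.797 m.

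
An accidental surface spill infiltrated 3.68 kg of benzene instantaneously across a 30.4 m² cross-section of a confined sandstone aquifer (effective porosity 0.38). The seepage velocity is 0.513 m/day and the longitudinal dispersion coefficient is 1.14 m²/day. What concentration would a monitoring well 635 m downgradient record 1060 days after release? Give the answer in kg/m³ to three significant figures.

For an instantaneous plane source, C(x,t) = M/(n_e·A·√(4πDt)) · exp(−(x−vt)²/(4Dt)), with n_e·A the pore (flow) area.
Plume center vt = 0.513 × 1060 = 543.78 m, so the well at 635 m is 91.22 m downgradient of the peak.
√(4πDt) = 123.2 m, giving peak height M/(n_e·A·√(4πDt)) = 3.68/(0.38 × 30.4 × 123.2) = 0.002586 kg/m³.
(x−vt)²/(4Dt) = (91.22)²/(4 × 1.14 × 1060) = 1.722; exp(−1.722) = 0.1787.
C = 0.002586 × 0.1787 = 0.000462 kg/m³.

0.000462 kg/m³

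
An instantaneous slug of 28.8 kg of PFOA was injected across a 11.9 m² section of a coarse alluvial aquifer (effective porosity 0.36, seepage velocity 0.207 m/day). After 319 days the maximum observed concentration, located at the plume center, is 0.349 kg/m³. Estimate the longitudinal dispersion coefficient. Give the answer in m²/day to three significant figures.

0.0926 m²/day

At the plume center C_max = M/(n_e·A·√(4πDt)), so D = M²/(4πt·(n_e·A·C_max)²).
n_e·A·C_max = 0.36 × 11.9 × 0.349 = 1.495 kg/m.
D = 28.8²/(4π × 319 × 1.495²) = 0.0926 m²/day.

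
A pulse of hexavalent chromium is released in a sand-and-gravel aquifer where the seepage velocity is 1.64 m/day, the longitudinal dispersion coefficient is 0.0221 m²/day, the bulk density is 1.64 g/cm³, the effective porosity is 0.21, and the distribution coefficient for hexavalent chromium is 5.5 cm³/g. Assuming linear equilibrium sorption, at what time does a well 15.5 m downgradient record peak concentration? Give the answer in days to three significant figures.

Retardation factor R = 1 + ρ_b·K_d/n = 1 + 1.64 × 5.5/0.21 = 43.95.
Sorption retards both mechanisms: v_R = v/R = 0.03732 m/day, D_R = D/R = 0.0005028 m²/day.
Peak time from v_R²t² + 2D_R t − x² = 0: t = (√(D_R² + v_R²x²) − D_R)/v_R².
√(D_R² + v_R²x²) = √(0.0005028² + 0.03732² × 15.5²) = 0.5785; v_R² = 0.001393.
t = (0.5785 − 0.0005028)/0.001393 = 415 days.

415 days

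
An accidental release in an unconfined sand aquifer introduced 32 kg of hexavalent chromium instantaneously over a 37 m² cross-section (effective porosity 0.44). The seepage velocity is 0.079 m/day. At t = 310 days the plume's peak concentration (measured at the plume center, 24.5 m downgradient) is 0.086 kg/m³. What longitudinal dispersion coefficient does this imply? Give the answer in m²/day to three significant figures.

At the plume center C_max = M/(n_e·A·√(4πDt)), so D = M²/(4πt·(n_e·A·C_max)²).
n_e·A·C_max = 0.44 × 37 × 0.086 = 1.400 kg/m.
D = 32²/(4π × 310 × 1.400²) = 0.134 m²/day.

0.134 m²/day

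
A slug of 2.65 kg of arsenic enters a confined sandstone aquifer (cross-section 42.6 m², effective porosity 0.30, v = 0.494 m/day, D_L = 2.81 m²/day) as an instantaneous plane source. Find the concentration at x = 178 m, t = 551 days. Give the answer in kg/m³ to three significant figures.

For an instantaneous plane source, C(x,t) = M/(n_e·A·√(4πDt)) · exp(−(x−vt)²/(4Dt)), with n_e·A the pore (flow) area.
Plume center vt = 0.494 × 551 = 272.194 m, so the well at 178 m is 94.194 m upgradient of the peak.
√(4πDt) = 139.5 m, giving peak height M/(n_e·A·√(4πDt)) = 2.65/(0.30 × 42.6 × 139.5) = 0.001486 kg/m³.
(x−vt)²/(4Dt) = (-94.194)²/(4 × 2.81 × 551) = 1.433; exp(−1.433) = 0.2386.
C = 0.001486 × 0.2386 = 0.000355 kg/m³.

0.000355 kg/m³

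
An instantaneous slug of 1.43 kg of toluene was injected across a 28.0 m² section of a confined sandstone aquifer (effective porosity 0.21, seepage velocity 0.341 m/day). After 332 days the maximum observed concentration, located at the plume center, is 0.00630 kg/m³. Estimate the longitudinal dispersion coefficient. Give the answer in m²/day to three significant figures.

0.357 m²/day

At the plume center C_max = M/(n_e·A·√(4πDt)), so D = M²/(4πt·(n_e·A·C_max)²).
n_e·A·C_max = 0.21 × 28.0 × 0.00630 = 0.03704 kg/m.
D = 1.43²/(4π × 332 × 0.03704²) = 0.357 m²/day.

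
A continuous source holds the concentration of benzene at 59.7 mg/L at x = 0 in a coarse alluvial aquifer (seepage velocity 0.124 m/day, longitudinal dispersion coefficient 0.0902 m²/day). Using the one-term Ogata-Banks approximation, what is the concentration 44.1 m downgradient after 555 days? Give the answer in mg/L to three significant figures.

59.3 mg/L

For a continuous step input, C/C₀ ≈ ½·erfc((x−vt)/(2√(Dt))).
vt = 0.124 × 555 = 68.82 m and 2√(Dt) = 2√(0.0902 × 555) = 14.15 m.
Argument (x−vt)/(2√(Dt)) = (44.1 − 68.82)/14.15 = -1.747; ½·erfc(-1.747) = 0.9933.
C = 59.7 × 0.9933 = 59.3 mg/L.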